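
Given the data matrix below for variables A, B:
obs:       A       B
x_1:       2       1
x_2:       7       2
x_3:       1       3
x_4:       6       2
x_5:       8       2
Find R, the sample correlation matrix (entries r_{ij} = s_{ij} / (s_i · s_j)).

Step 1 — column means:
  mean(A) = (2 + 7 + 1 + 6 + 8) / 5 = 24/5 = 4.8
  mean(B) = (1 + 2 + 3 + 2 + 2) / 5 = 10/5 = 2

Step 2 — sample variances and covariances s[i,j] = (1/(n-1)) · Σ_k (x_{k,i} - mean_i) · (x_{k,j} - mean_j), with n-1 = 4:
  s[A,A] = ((-2.8)·(-2.8) + (2.2)·(2.2) + (-3.8)·(-3.8) + (1.2)·(1.2) + (3.2)·(3.2)) / 4 = 38.8/4 = 9.7
  s[A,B] = ((-2.8)·(-1) + (2.2)·(0) + (-3.8)·(1) + (1.2)·(0) + (3.2)·(0)) / 4 = -1/4 = -0.25
  s[B,B] = ((-1)·(-1) + (0)·(0) + (1)·(1) + (0)·(0) + (0)·(0)) / 4 = 2/4 = 0.5
  Sample standard deviations s_i = √(s[i,i]):
  s(A) = √(9.7) = 3.1145
  s(B) = √(0.5) = 0.7071

Step 3 — r_{ij} = s_{ij} / (s_i · s_j):
  r[A,A] = 1 (diagonal).
  r[A,B] = -0.25 / (3.1145 · 0.7071) = -0.25 / 2.2023 = -0.1135
  r[B,B] = 1 (diagonal).

R is symmetric with unit diagonal. Assembling:

R = [[1, -0.1135],
 [-0.1135, 1]]


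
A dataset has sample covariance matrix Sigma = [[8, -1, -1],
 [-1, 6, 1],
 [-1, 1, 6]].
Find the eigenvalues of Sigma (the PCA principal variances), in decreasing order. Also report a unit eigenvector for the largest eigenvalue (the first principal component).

Step 1 — characteristic polynomial p(λ) = det(λI - Sigma) = λ³ - tr·λ² + c_1·λ - det, where tr = trace, c_1 = sum of the principal 2×2 minors, det = det(Sigma):
  tr = 8 + 6 + 6 = 20,
  c_1 = (8·6 - (-1)²) + (8·6 - (-1)²) + (6·6 - (1)²) = 47 + 47 + 35 = 129,
  det = 8·(6·6 - (1)²) - (-1)·((-1)·6 - (1)·(-1)) + (-1)·((-1)·(1) - 6·(-1)) = 8·(35) - (-1)·(-5) + (-1)·(5) = 270.
  So p(λ) = λ³ - 20λ² + 129λ - 270.
Step 2 — look for an integer root (rational root theorem: any rational root is an integer divisor of 270). Testing λ = 5:
  p(5) = 125 - 500 + 645 - 270 = 0  ✓
  Dividing out (λ - 5): p(λ) = (λ - 5)(λ² - 15λ + 54).
Step 3 — remaining eigenvalues from the quadratic λ² - 15λ + 54 = 0:
  Δ = 15² - 4·54 = 225 - 216 = 9,  λ = (15 ± √9)/2 = (15 ± 3)/2 = 9 or 6.
  Sorted: λ_1 = 9,  λ_2 = 6,  λ_3 = 5  (check: sum = 20 = tr ✓).

Step 4 — unit eigenvector for λ_1 = 9: v spans the null space of (Sigma - λ_1 I), whose rows are
  r_1 = (-1, -1, -1),  r_2 = (-1, -3, 1),  r_3 = (-1, 1, -3).
  v is orthogonal to every row, so take v ∝ r_1 × r_2 = ((-1)·(1) - (-1)·(-3), (-1)·(-1) - (-1)·(1), (-1)·(-3) - (-1)·(-1)) = (-4, 2, 2).
  Rescale (divide by 2; multiply by -1 so the first nonzero entry is positive): u = (2, -1, -1).
  ||u|| = √((2)² + (-1)² + (-1)²) = √(6) ≈ 2.4495,  v_1 = u/||u|| ≈ (0.8165, -0.4082, -0.4082) (||v_1|| = 1).

λ_1 = 9,  λ_2 = 6,  λ_3 = 5;  v_1 ≈ (0.8165, -0.4082, -0.4082)


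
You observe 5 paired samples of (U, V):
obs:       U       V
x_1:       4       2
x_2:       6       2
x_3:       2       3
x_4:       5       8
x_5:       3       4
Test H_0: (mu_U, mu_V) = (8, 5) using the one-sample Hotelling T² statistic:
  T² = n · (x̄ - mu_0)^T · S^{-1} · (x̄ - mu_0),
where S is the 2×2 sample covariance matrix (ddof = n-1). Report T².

Step 1 — sample mean vector:
  mean(U) = (4 + 6 + 2 + 5 + 3) / 5 = 20/5 = 4
  mean(V) = (2 + 2 + 3 + 8 + 4) / 5 = 19/5 = 3.8
  x̄ = (4, 3.8),  deviation x̄ - mu_0 = (4, 3.8) - (8, 5) = (-4, -1.2).

Step 2 — sample covariance matrix, S[i,j] = (1/(n-1)) · Σ_k (x_{k,i} - mean_i) · (x_{k,j} - mean_j), divisor n-1 = 4:
  S[U,U] = ((0)·(0) + (2)·(2) + (-2)·(-2) + (1)·(1) + (-1)·(-1)) / 4 = 10/4 = 2.5
  S[U,V] = ((0)·(-1.8) + (2)·(-1.8) + (-2)·(-0.8) + (1)·(4.2) + (-1)·(0.2)) / 4 = 2/4 = 0.5
  S[V,V] = ((-1.8)·(-1.8) + (-1.8)·(-1.8) + (-0.8)·(-0.8) + (4.2)·(4.2) + (0.2)·(0.2)) / 4 = 24.8/4 = 6.2
  S = [[2.5, 0.5],
 [0.5, 6.2]].

Step 3 — invert S. det(S) = 2.5·6.2 - (0.5)² = 15.25.
  S^{-1} = (1/det) · [[d, -b], [-b, a]] = [[0.4066, -0.0328],
 [-0.0328, 0.1639]].

Step 4 — quadratic form (x̄ - mu_0)^T · S^{-1} · (x̄ - mu_0):
  S^{-1} · (x̄ - mu_0) = (-1.5869, -0.0656),
  (x̄ - mu_0)^T · [...] = (-4)·(-1.5869) + (-1.2)·(-0.0656) = 6.4262.

Step 5 — scale by n: T² = 5 · 6.4262 = 32.1311.

T² ≈ 32.1311


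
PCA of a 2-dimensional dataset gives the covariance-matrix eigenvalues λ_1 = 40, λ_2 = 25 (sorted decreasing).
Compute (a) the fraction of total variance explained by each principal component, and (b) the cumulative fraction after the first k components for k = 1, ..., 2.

Step 1 — total variance = trace(Sigma) = Σ λ_i = 40 + 25 = 65.

Step 2 — fraction explained by component i = λ_i / Σ λ:
  PC1: 40/65 = 0.6154
  PC2: 25/65 = 0.3846

Step 3 — cumulative fraction after k components = (λ_1 + ... + λ_k) / Σ λ:
  k = 1: 40/65 = 0.6154
  k = 2: (40 + 25)/65 = 65/65 = 1

Summary (fraction, with percent):

explained: PC1 0.6154 (61.54%), PC2 0.3846 (38.46%);  cumulative: 0.6154, 1


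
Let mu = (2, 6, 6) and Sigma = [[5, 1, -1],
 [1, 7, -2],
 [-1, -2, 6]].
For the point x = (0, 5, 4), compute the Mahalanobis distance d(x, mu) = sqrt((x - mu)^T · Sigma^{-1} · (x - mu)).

Step 1 — centre the observation: (x - mu) = (-2, -1, -2).

Step 2 — invert Sigma (cofactor / det for 3×3, or solve directly):
  Sigma^{-1} = [[0.2099, -0.0221, 0.0276],
 [-0.0221, 0.1602, 0.0497],
 [0.0276, 0.0497, 0.1878]].

Step 3 — form the quadratic (x - mu)^T · Sigma^{-1} · (x - mu):
  Sigma^{-1} · (x - mu) = (-0.453, -0.2155, -0.4807).
  (x - mu)^T · [Sigma^{-1} · (x - mu)] = (-2)·(-0.453) + (-1)·(-0.2155) + (-2)·(-0.4807) = 2.0829.

Step 4 — take square root: d = √(2.0829) ≈ 1.4432.

d(x, mu) = √(2.0829) ≈ 1.4432


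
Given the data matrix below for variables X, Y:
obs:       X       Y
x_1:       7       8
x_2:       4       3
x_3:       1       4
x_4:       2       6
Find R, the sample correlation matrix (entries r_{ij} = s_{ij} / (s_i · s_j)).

Step 1 — column means:
  mean(X) = (7 + 4 + 1 + 2) / 4 = 14/4 = 3.5
  mean(Y) = (8 + 3 + 4 + 6) / 4 = 21/4 = 5.25

Step 2 — sample variances and covariances s[i,j] = (1/(n-1)) · Σ_k (x_{k,i} - mean_i) · (x_{k,j} - mean_j), with n-1 = 3:
  s[X,X] = ((3.5)·(3.5) + (0.5)·(0.5) + (-2.5)·(-2.5) + (-1.5)·(-1.5)) / 3 = 21/3 = 7
  s[X,Y] = ((3.5)·(2.75) + (0.5)·(-2.25) + (-2.5)·(-1.25) + (-1.5)·(0.75)) / 3 = 10.5/3 = 3.5
  s[Y,Y] = ((2.75)·(2.75) + (-2.25)·(-2.25) + (-1.25)·(-1.25) + (0.75)·(0.75)) / 3 = 14.75/3 = 4.9167
  Sample standard deviations s_i = √(s[i,i]):
  s(X) = √(7) = 2.6458
  s(Y) = √(4.9167) = 2.2174

Step 3 — r_{ij} = s_{ij} / (s_i · s_j):
  r[X,X] = 1 (diagonal).
  r[X,Y] = 3.5 / (2.6458 · 2.2174) = 3.5 / 5.8666 = 0.5966
  r[Y,Y] = 1 (diagonal).

R is symmetric with unit diagonal. Assembling:

R = [[1, 0.5966],
 [0.5966, 1]]


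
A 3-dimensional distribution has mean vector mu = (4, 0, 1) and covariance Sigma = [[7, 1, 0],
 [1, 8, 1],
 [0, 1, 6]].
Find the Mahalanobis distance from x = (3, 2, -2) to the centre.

Step 1 — centre the observation: (x - mu) = (-1, 2, -3).

Step 2 — invert Sigma (cofactor / det for 3×3, or solve directly):
  Sigma^{-1} = [[0.1455, -0.0186, 0.0031],
 [-0.0186, 0.13, -0.0217],
 [0.0031, -0.0217, 0.1703]].

Step 3 — form the quadratic (x - mu)^T · Sigma^{-1} · (x - mu):
  Sigma^{-1} · (x - mu) = (-0.192, 0.3437, -0.5573).
  (x - mu)^T · [Sigma^{-1} · (x - mu)] = (-1)·(-0.192) + (2)·(0.3437) + (-3)·(-0.5573) = 2.5511.

Step 4 — take square root: d = √(2.5511) ≈ 1.5972.

d(x, mu) = √(2.5511) ≈ 1.5972


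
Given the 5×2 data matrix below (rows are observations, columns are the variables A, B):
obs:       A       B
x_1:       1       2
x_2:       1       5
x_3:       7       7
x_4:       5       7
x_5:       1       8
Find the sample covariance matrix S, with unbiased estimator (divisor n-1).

Step 1 — column means:
  mean(A) = (1 + 1 + 7 + 5 + 1) / 5 = 15/5 = 3
  mean(B) = (2 + 5 + 7 + 7 + 8) / 5 = 29/5 = 5.8

Step 2 — sample covariance S[i,j] = (1/(n-1)) · Σ_k (x_{k,i} - mean_i) · (x_{k,j} - mean_j), with n-1 = 4.
  S[A,A] = ((-2)·(-2) + (-2)·(-2) + (4)·(4) + (2)·(2) + (-2)·(-2)) / 4 = 32/4 = 8
  S[A,B] = ((-2)·(-3.8) + (-2)·(-0.8) + (4)·(1.2) + (2)·(1.2) + (-2)·(2.2)) / 4 = 12/4 = 3
  S[B,B] = ((-3.8)·(-3.8) + (-0.8)·(-0.8) + (1.2)·(1.2) + (1.2)·(1.2) + (2.2)·(2.2)) / 4 = 22.8/4 = 5.7

S is symmetric (S[j,i] = S[i,j]). Assembling:

S = [[8, 3],
 [3, 5.7]]


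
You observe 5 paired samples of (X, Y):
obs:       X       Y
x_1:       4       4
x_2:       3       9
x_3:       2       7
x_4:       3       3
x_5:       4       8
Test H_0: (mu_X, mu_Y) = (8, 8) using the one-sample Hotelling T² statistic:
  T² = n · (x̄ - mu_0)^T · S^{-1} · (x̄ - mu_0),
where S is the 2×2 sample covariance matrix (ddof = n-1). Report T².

Step 1 — sample mean vector:
  mean(X) = (4 + 3 + 2 + 3 + 4) / 5 = 16/5 = 3.2
  mean(Y) = (4 + 9 + 7 + 3 + 8) / 5 = 31/5 = 6.2
  x̄ = (3.2, 6.2),  deviation x̄ - mu_0 = (3.2, 6.2) - (8, 8) = (-4.8, -1.8).

Step 2 — sample covariance matrix, S[i,j] = (1/(n-1)) · Σ_k (x_{k,i} - mean_i) · (x_{k,j} - mean_j), divisor n-1 = 4:
  S[X,X] = ((0.8)·(0.8) + (-0.2)·(-0.2) + (-1.2)·(-1.2) + (-0.2)·(-0.2) + (0.8)·(0.8)) / 4 = 2.8/4 = 0.7
  S[X,Y] = ((0.8)·(-2.2) + (-0.2)·(2.8) + (-1.2)·(0.8) + (-0.2)·(-3.2) + (0.8)·(1.8)) / 4 = -1.2/4 = -0.3
  S[Y,Y] = ((-2.2)·(-2.2) + (2.8)·(2.8) + (0.8)·(0.8) + (-3.2)·(-3.2) + (1.8)·(1.8)) / 4 = 26.8/4 = 6.7
  S = [[0.7, -0.3],
 [-0.3, 6.7]].

Step 3 — invert S. det(S) = 0.7·6.7 - (-0.3)² = 4.6.
  S^{-1} = (1/det) · [[d, -b], [-b, a]] = [[1.4565, 0.0652],
 [0.0652, 0.1522]].

Step 4 — quadratic form (x̄ - mu_0)^T · S^{-1} · (x̄ - mu_0):
  S^{-1} · (x̄ - mu_0) = (-7.1087, -0.587),
  (x̄ - mu_0)^T · [...] = (-4.8)·(-7.1087) + (-1.8)·(-0.587) = 35.1783.

Step 5 — scale by n: T² = 5 · 35.1783 = 175.8913.

T² ≈ 175.8913


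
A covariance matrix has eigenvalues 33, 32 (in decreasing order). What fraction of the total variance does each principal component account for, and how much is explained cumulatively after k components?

Step 1 — total variance = trace(Sigma) = Σ λ_i = 33 + 32 = 65.

Step 2 — fraction explained by component i = λ_i / Σ λ:
  PC1: 33/65 = 0.5077
  PC2: 32/65 = 0.4923

Step 3 — cumulative fraction after k components = (λ_1 + ... + λ_k) / Σ λ:
  k = 1: 33/65 = 0.5077
  k = 2: (33 + 32)/65 = 65/65 = 1

Summary (fraction, with percent):

explained: PC1 0.5077 (50.77%), PC2 0.4923 (49.23%);  cumulative: 0.5077, 1


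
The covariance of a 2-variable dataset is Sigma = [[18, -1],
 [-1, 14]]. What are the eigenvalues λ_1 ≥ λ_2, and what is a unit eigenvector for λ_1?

Step 1 — characteristic polynomial of 2×2 Sigma:
  det(Sigma - λI) = λ² - trace · λ + det = 0.
  trace = 18 + 14 = 32, det = 18·14 - (-1)² = 251.
Step 2 — discriminant:
  Δ = trace² - 4·det = 1024 - 1004 = 20.
Step 3 — eigenvalues:
  λ = (trace ± √Δ)/2 = (32 ± 4.4721)/2,
  λ_1 = 18.2361,  λ_2 = 13.7639.

Step 4 — unit eigenvector for λ_1: solve (Sigma - λ_1 I)v = 0. First row:
  (18 - 18.2361)·v_x + (-1)·v_y = 0, i.e. (-0.2361)·v_x + (-1)·v_y = 0,
  so v ∝ (b, λ_1 - a) = (-1, 0.2361); multiply by -1 so the first entry is positive: u = (1, -0.2361).
  ||u|| = √((1)² + (-0.2361)²) = √(1.0557) ≈ 1.0275,
  v_1 = u/||u|| ≈ (0.9732, -0.2298) (||v_1|| = 1).

λ_1 = 18.2361,  λ_2 = 13.7639;  v_1 ≈ (0.9732, -0.2298)


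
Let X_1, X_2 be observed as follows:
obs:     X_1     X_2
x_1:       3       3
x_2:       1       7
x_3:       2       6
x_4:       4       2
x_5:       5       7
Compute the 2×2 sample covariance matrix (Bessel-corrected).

Step 1 — column means:
  mean(X_1) = (3 + 1 + 2 + 4 + 5) / 5 = 15/5 = 3
  mean(X_2) = (3 + 7 + 6 + 2 + 7) / 5 = 25/5 = 5

Step 2 — sample covariance S[i,j] = (1/(n-1)) · Σ_k (x_{k,i} - mean_i) · (x_{k,j} - mean_j), with n-1 = 4.
  S[X_1,X_1] = ((0)·(0) + (-2)·(-2) + (-1)·(-1) + (1)·(1) + (2)·(2)) / 4 = 10/4 = 2.5
  S[X_1,X_2] = ((0)·(-2) + (-2)·(2) + (-1)·(1) + (1)·(-3) + (2)·(2)) / 4 = -4/4 = -1
  S[X_2,X_2] = ((-2)·(-2) + (2)·(2) + (1)·(1) + (-3)·(-3) + (2)·(2)) / 4 = 22/4 = 5.5

S is symmetric (S[j,i] = S[i,j]). Assembling:

S = [[2.5, -1],
 [-1, 5.5]]


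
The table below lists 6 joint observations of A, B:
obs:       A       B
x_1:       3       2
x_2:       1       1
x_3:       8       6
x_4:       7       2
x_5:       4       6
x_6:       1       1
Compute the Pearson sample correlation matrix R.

Step 1 — column means:
  mean(A) = (3 + 1 + 8 + 7 + 4 + 1) / 6 = 24/6 = 4
  mean(B) = (2 + 1 + 6 + 2 + 6 + 1) / 6 = 18/6 = 3

Step 2 — sample variances and covariances s[i,j] = (1/(n-1)) · Σ_k (x_{k,i} - mean_i) · (x_{k,j} - mean_j), with n-1 = 5:
  s[A,A] = ((-1)·(-1) + (-3)·(-3) + (4)·(4) + (3)·(3) + (0)·(0) + (-3)·(-3)) / 5 = 44/5 = 8.8
  s[A,B] = ((-1)·(-1) + (-3)·(-2) + (4)·(3) + (3)·(-1) + (0)·(3) + (-3)·(-2)) / 5 = 22/5 = 4.4
  s[B,B] = ((-1)·(-1) + (-2)·(-2) + (3)·(3) + (-1)·(-1) + (3)·(3) + (-2)·(-2)) / 5 = 28/5 = 5.6
  Sample standard deviations s_i = √(s[i,i]):
  s(A) = √(8.8) = 2.9665
  s(B) = √(5.6) = 2.3664

Step 3 — r_{ij} = s_{ij} / (s_i · s_j):
  r[A,A] = 1 (diagonal).
  r[A,B] = 4.4 / (2.9665 · 2.3664) = 4.4 / 7.02 = 0.6268
  r[B,B] = 1 (diagonal).

R is symmetric with unit diagonal. Assembling:

R = [[1, 0.6268],
 [0.6268, 1]]


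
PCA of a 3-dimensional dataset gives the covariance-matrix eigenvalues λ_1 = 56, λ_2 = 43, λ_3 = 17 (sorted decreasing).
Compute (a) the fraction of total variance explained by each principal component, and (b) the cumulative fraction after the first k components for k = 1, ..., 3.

Step 1 — total variance = trace(Sigma) = Σ λ_i = 56 + 43 + 17 = 116.

Step 2 — fraction explained by component i = λ_i / Σ λ:
  PC1: 56/116 = 0.4828
  PC2: 43/116 = 0.3707
  PC3: 17/116 = 0.1466

Step 3 — cumulative fraction after k components = (λ_1 + ... + λ_k) / Σ λ:
  k = 1: 56/116 = 0.4828
  k = 2: (56 + 43)/116 = 99/116 = 0.8534
  k = 3: (56 + 43 + 17)/116 = 116/116 = 1

Summary (fraction, with percent):

explained: PC1 0.4828 (48.28%), PC2 0.3707 (37.07%), PC3 0.1466 (14.66%);  cumulative: 0.4828, 0.8534, 1


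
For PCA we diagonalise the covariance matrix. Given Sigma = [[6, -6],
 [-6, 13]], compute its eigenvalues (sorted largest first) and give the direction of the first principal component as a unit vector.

Step 1 — characteristic polynomial of 2×2 Sigma:
  det(Sigma - λI) = λ² - trace · λ + det = 0.
  trace = 6 + 13 = 19, det = 6·13 - (-6)² = 42.
Step 2 — discriminant:
  Δ = trace² - 4·det = 361 - 168 = 193.
Step 3 — eigenvalues:
  λ = (trace ± √Δ)/2 = (19 ± 13.8924)/2,
  λ_1 = 16.4462,  λ_2 = 2.5538.

Step 4 — unit eigenvector for λ_1: solve (Sigma - λ_1 I)v = 0. First row:
  (6 - 16.4462)·v_x + (-6)·v_y = 0, i.e. (-10.4462)·v_x + (-6)·v_y = 0,
  so v ∝ (b, λ_1 - a) = (-6, 10.4462); multiply by -1 so the first entry is positive: u = (6, -10.4462).
  ||u|| = √((6)² + (-10.4462)²) = √(145.1236) ≈ 12.0467,
  v_1 = u/||u|| ≈ (0.4981, -0.8671) (||v_1|| = 1).

λ_1 = 16.4462,  λ_2 = 2.5538;  v_1 ≈ (0.4981, -0.8671)


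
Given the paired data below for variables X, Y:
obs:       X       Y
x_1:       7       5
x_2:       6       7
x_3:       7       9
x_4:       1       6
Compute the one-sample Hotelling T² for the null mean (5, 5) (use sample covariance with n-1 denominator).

Step 1 — sample mean vector:
  mean(X) = (7 + 6 + 7 + 1) / 4 = 21/4 = 5.25
  mean(Y) = (5 + 7 + 9 + 6) / 4 = 27/4 = 6.75
  x̄ = (5.25, 6.75),  deviation x̄ - mu_0 = (5.25, 6.75) - (5, 5) = (0.25, 1.75).

Step 2 — sample covariance matrix, S[i,j] = (1/(n-1)) · Σ_k (x_{k,i} - mean_i) · (x_{k,j} - mean_j), divisor n-1 = 3:
  S[X,X] = ((1.75)·(1.75) + (0.75)·(0.75) + (1.75)·(1.75) + (-4.25)·(-4.25)) / 3 = 24.75/3 = 8.25
  S[X,Y] = ((1.75)·(-1.75) + (0.75)·(0.25) + (1.75)·(2.25) + (-4.25)·(-0.75)) / 3 = 4.25/3 = 1.4167
  S[Y,Y] = ((-1.75)·(-1.75) + (0.25)·(0.25) + (2.25)·(2.25) + (-0.75)·(-0.75)) / 3 = 8.75/3 = 2.9167
  S = [[8.25, 1.4167],
 [1.4167, 2.9167]].

Step 3 — invert S. det(S) = 8.25·2.9167 - (1.4167)² = 22.0556.
  S^{-1} = (1/det) · [[d, -b], [-b, a]] = [[0.1322, -0.0642],
 [-0.0642, 0.3741]].

Step 4 — quadratic form (x̄ - mu_0)^T · S^{-1} · (x̄ - mu_0):
  S^{-1} · (x̄ - mu_0) = (-0.0793, 0.6385),
  (x̄ - mu_0)^T · [...] = (0.25)·(-0.0793) + (1.75)·(0.6385) = 1.0976.

Step 5 — scale by n: T² = 4 · 1.0976 = 4.3904.

T² ≈ 4.3904


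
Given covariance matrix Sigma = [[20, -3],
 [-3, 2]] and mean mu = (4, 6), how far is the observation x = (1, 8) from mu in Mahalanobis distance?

Step 1 — centre the observation: (x - mu) = (-3, 2).

Step 2 — invert Sigma. det(Sigma) = 20·2 - (-3)² = 31.
  Sigma^{-1} = (1/det) · [[d, -b], [-b, a]] = [[0.0645, 0.0968],
 [0.0968, 0.6452]].

Step 3 — form the quadratic (x - mu)^T · Sigma^{-1} · (x - mu):
  Sigma^{-1} · (x - mu) = (0, 1).
  (x - mu)^T · [Sigma^{-1} · (x - mu)] = (-3)·(0) + (2)·(1) = 2.

Step 4 — take square root: d = √(2) ≈ 1.4142.

d(x, mu) = √(2) ≈ 1.4142


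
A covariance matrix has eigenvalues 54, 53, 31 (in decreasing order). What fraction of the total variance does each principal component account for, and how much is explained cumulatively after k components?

Step 1 — total variance = trace(Sigma) = Σ λ_i = 54 + 53 + 31 = 138.

Step 2 — fraction explained by component i = λ_i / Σ λ:
  PC1: 54/138 = 0.3913
  PC2: 53/138 = 0.3841
  PC3: 31/138 = 0.2246

Step 3 — cumulative fraction after k components = (λ_1 + ... + λ_k) / Σ λ:
  k = 1: 54/138 = 0.3913
  k = 2: (54 + 53)/138 = 107/138 = 0.7754
  k = 3: (54 + 53 + 31)/138 = 138/138 = 1

Summary (fraction, with percent):

explained: PC1 0.3913 (39.13%), PC2 0.3841 (38.41%), PC3 0.2246 (22.46%);  cumulative: 0.3913, 0.7754, 1


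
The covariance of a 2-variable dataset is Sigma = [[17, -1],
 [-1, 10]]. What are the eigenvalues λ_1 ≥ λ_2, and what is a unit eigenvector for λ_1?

Step 1 — characteristic polynomial of 2×2 Sigma:
  det(Sigma - λI) = λ² - trace · λ + det = 0.
  trace = 17 + 10 = 27, det = 17·10 - (-1)² = 169.
Step 2 — discriminant:
  Δ = trace² - 4·det = 729 - 676 = 53.
Step 3 — eigenvalues:
  λ = (trace ± √Δ)/2 = (27 ± 7.2801)/2,
  λ_1 = 17.1401,  λ_2 = 9.8599.

Step 4 — unit eigenvector for λ_1: solve (Sigma - λ_1 I)v = 0. First row:
  (17 - 17.1401)·v_x + (-1)·v_y = 0, i.e. (-0.1401)·v_x + (-1)·v_y = 0,
  so v ∝ (b, λ_1 - a) = (-1, 0.1401); multiply by -1 so the first entry is positive: u = (1, -0.1401).
  ||u|| = √((1)² + (-0.1401)²) = √(1.0196) ≈ 1.0098,
  v_1 = u/||u|| ≈ (0.9903, -0.1387) (||v_1|| = 1).

λ_1 = 17.1401,  λ_2 = 9.8599;  v_1 ≈ (0.9903, -0.1387)


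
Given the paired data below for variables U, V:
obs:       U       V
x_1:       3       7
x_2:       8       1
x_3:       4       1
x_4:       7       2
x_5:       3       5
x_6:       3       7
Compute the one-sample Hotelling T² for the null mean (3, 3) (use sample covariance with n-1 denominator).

Step 1 — sample mean vector:
  mean(U) = (3 + 8 + 4 + 7 + 3 + 3) / 6 = 28/6 = 4.6667
  mean(V) = (7 + 1 + 1 + 2 + 5 + 7) / 6 = 23/6 = 3.8333
  x̄ = (4.6667, 3.8333),  deviation x̄ - mu_0 = (4.6667, 3.8333) - (3, 3) = (1.6667, 0.8333).

Step 2 — sample covariance matrix, S[i,j] = (1/(n-1)) · Σ_k (x_{k,i} - mean_i) · (x_{k,j} - mean_j), divisor n-1 = 5:
  S[U,U] = ((-1.6667)·(-1.6667) + (3.3333)·(3.3333) + (-0.6667)·(-0.6667) + (2.3333)·(2.3333) + (-1.6667)·(-1.6667) + (-1.6667)·(-1.6667)) / 5 = 25.3333/5 = 5.0667
  S[U,V] = ((-1.6667)·(3.1667) + (3.3333)·(-2.8333) + (-0.6667)·(-2.8333) + (2.3333)·(-1.8333) + (-1.6667)·(1.1667) + (-1.6667)·(3.1667)) / 5 = -24.3333/5 = -4.8667
  S[V,V] = ((3.1667)·(3.1667) + (-2.8333)·(-2.8333) + (-2.8333)·(-2.8333) + (-1.8333)·(-1.8333) + (1.1667)·(1.1667) + (3.1667)·(3.1667)) / 5 = 40.8333/5 = 8.1667
  S = [[5.0667, -4.8667],
 [-4.8667, 8.1667]].

Step 3 — invert S. det(S) = 5.0667·8.1667 - (-4.8667)² = 17.6933.
  S^{-1} = (1/det) · [[d, -b], [-b, a]] = [[0.4616, 0.2751],
 [0.2751, 0.2864]].

Step 4 — quadratic form (x̄ - mu_0)^T · S^{-1} · (x̄ - mu_0):
  S^{-1} · (x̄ - mu_0) = (0.9985, 0.6971),
  (x̄ - mu_0)^T · [...] = (1.6667)·(0.9985) + (0.8333)·(0.6971) = 2.245.

Step 5 — scale by n: T² = 6 · 2.245 = 13.4702.

T² ≈ 13.4702


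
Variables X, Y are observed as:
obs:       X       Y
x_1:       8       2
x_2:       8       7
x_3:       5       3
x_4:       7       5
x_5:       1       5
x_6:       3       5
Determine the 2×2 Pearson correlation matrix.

Step 1 — column means:
  mean(X) = (8 + 8 + 5 + 7 + 1 + 3) / 6 = 32/6 = 5.3333
  mean(Y) = (2 + 7 + 3 + 5 + 5 + 5) / 6 = 27/6 = 4.5

Step 2 — sample variances and covariances s[i,j] = (1/(n-1)) · Σ_k (x_{k,i} - mean_i) · (x_{k,j} - mean_j), with n-1 = 5:
  s[X,X] = ((2.6667)·(2.6667) + (2.6667)·(2.6667) + (-0.3333)·(-0.3333) + (1.6667)·(1.6667) + (-4.3333)·(-4.3333) + (-2.3333)·(-2.3333)) / 5 = 41.3333/5 = 8.2667
  s[X,Y] = ((2.6667)·(-2.5) + (2.6667)·(2.5) + (-0.3333)·(-1.5) + (1.6667)·(0.5) + (-4.3333)·(0.5) + (-2.3333)·(0.5)) / 5 = -2/5 = -0.4
  s[Y,Y] = ((-2.5)·(-2.5) + (2.5)·(2.5) + (-1.5)·(-1.5) + (0.5)·(0.5) + (0.5)·(0.5) + (0.5)·(0.5)) / 5 = 15.5/5 = 3.1
  Sample standard deviations s_i = √(s[i,i]):
  s(X) = √(8.2667) = 2.8752
  s(Y) = √(3.1) = 1.7607

Step 3 — r_{ij} = s_{ij} / (s_i · s_j):
  r[X,X] = 1 (diagonal).
  r[X,Y] = -0.4 / (2.8752 · 1.7607) = -0.4 / 5.0623 = -0.079
  r[Y,Y] = 1 (diagonal).

R is symmetric with unit diagonal. Assembling:

R = [[1, -0.079],
 [-0.079, 1]]


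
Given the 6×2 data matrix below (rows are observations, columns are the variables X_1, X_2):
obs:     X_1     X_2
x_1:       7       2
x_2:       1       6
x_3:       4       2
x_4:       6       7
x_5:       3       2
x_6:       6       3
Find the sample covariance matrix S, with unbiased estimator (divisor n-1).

Step 1 — column means:
  mean(X_1) = (7 + 1 + 4 + 6 + 3 + 6) / 6 = 27/6 = 4.5
  mean(X_2) = (2 + 6 + 2 + 7 + 2 + 3) / 6 = 22/6 = 3.6667

Step 2 — sample covariance S[i,j] = (1/(n-1)) · Σ_k (x_{k,i} - mean_i) · (x_{k,j} - mean_j), with n-1 = 5.
  S[X_1,X_1] = ((2.5)·(2.5) + (-3.5)·(-3.5) + (-0.5)·(-0.5) + (1.5)·(1.5) + (-1.5)·(-1.5) + (1.5)·(1.5)) / 5 = 25.5/5 = 5.1
  S[X_1,X_2] = ((2.5)·(-1.6667) + (-3.5)·(2.3333) + (-0.5)·(-1.6667) + (1.5)·(3.3333) + (-1.5)·(-1.6667) + (1.5)·(-0.6667)) / 5 = -5/5 = -1
  S[X_2,X_2] = ((-1.6667)·(-1.6667) + (2.3333)·(2.3333) + (-1.6667)·(-1.6667) + (3.3333)·(3.3333) + (-1.6667)·(-1.6667) + (-0.6667)·(-0.6667)) / 5 = 25.3333/5 = 5.0667

S is symmetric (S[j,i] = S[i,j]). Assembling:

S = [[5.1, -1],
 [-1, 5.0667]]


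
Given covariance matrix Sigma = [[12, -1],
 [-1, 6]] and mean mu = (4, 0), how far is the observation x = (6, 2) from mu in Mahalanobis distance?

Step 1 — centre the observation: (x - mu) = (2, 2).

Step 2 — invert Sigma. det(Sigma) = 12·6 - (-1)² = 71.
  Sigma^{-1} = (1/det) · [[d, -b], [-b, a]] = [[0.0845, 0.0141],
 [0.0141, 0.169]].

Step 3 — form the quadratic (x - mu)^T · Sigma^{-1} · (x - mu):
  Sigma^{-1} · (x - mu) = (0.1972, 0.3662).
  (x - mu)^T · [Sigma^{-1} · (x - mu)] = (2)·(0.1972) + (2)·(0.3662) = 1.1268.

Step 4 — take square root: d = √(1.1268) ≈ 1.0615.

d(x, mu) = √(1.1268) ≈ 1.0615


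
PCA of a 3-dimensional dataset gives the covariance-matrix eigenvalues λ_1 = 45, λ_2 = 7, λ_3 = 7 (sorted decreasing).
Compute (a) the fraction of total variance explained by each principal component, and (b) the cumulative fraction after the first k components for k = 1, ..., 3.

Step 1 — total variance = trace(Sigma) = Σ λ_i = 45 + 7 + 7 = 59.

Step 2 — fraction explained by component i = λ_i / Σ λ:
  PC1: 45/59 = 0.7627
  PC2: 7/59 = 0.1186
  PC3: 7/59 = 0.1186

Step 3 — cumulative fraction after k components = (λ_1 + ... + λ_k) / Σ λ:
  k = 1: 45/59 = 0.7627
  k = 2: (45 + 7)/59 = 52/59 = 0.8814
  k = 3: (45 + 7 + 7)/59 = 59/59 = 1

Summary (fraction, with percent):

explained: PC1 0.7627 (76.27%), PC2 0.1186 (11.86%), PC3 0.1186 (11.86%);  cumulative: 0.7627, 0.8814, 1


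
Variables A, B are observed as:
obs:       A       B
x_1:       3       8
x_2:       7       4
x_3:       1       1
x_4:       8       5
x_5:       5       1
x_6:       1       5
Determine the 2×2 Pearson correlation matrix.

Step 1 — column means:
  mean(A) = (3 + 7 + 1 + 8 + 5 + 1) / 6 = 25/6 = 4.1667
  mean(B) = (8 + 4 + 1 + 5 + 1 + 5) / 6 = 24/6 = 4

Step 2 — sample variances and covariances s[i,j] = (1/(n-1)) · Σ_k (x_{k,i} - mean_i) · (x_{k,j} - mean_j), with n-1 = 5:
  s[A,A] = ((-1.1667)·(-1.1667) + (2.8333)·(2.8333) + (-3.1667)·(-3.1667) + (3.8333)·(3.8333) + (0.8333)·(0.8333) + (-3.1667)·(-3.1667)) / 5 = 44.8333/5 = 8.9667
  s[A,B] = ((-1.1667)·(4) + (2.8333)·(0) + (-3.1667)·(-3) + (3.8333)·(1) + (0.8333)·(-3) + (-3.1667)·(1)) / 5 = 3/5 = 0.6
  s[B,B] = ((4)·(4) + (0)·(0) + (-3)·(-3) + (1)·(1) + (-3)·(-3) + (1)·(1)) / 5 = 36/5 = 7.2
  Sample standard deviations s_i = √(s[i,i]):
  s(A) = √(8.9667) = 2.9944
  s(B) = √(7.2) = 2.6833

Step 3 — r_{ij} = s_{ij} / (s_i · s_j):
  r[A,A] = 1 (diagonal).
  r[A,B] = 0.6 / (2.9944 · 2.6833) = 0.6 / 8.0349 = 0.0747
  r[B,B] = 1 (diagonal).

R is symmetric with unit diagonal. Assembling:

R = [[1, 0.0747],
 [0.0747, 1]]


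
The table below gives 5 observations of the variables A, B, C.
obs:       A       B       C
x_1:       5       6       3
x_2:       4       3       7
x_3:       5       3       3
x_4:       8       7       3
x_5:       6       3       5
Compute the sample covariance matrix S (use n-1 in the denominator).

Step 1 — column means:
  mean(A) = (5 + 4 + 5 + 8 + 6) / 5 = 28/5 = 5.6
  mean(B) = (6 + 3 + 3 + 7 + 3) / 5 = 22/5 = 4.4
  mean(C) = (3 + 7 + 3 + 3 + 5) / 5 = 21/5 = 4.2

Step 2 — sample covariance S[i,j] = (1/(n-1)) · Σ_k (x_{k,i} - mean_i) · (x_{k,j} - mean_j), with n-1 = 4.
  S[A,A] = ((-0.6)·(-0.6) + (-1.6)·(-1.6) + (-0.6)·(-0.6) + (2.4)·(2.4) + (0.4)·(0.4)) / 4 = 9.2/4 = 2.3
  S[A,B] = ((-0.6)·(1.6) + (-1.6)·(-1.4) + (-0.6)·(-1.4) + (2.4)·(2.6) + (0.4)·(-1.4)) / 4 = 7.8/4 = 1.95
  S[A,C] = ((-0.6)·(-1.2) + (-1.6)·(2.8) + (-0.6)·(-1.2) + (2.4)·(-1.2) + (0.4)·(0.8)) / 4 = -5.6/4 = -1.4
  S[B,B] = ((1.6)·(1.6) + (-1.4)·(-1.4) + (-1.4)·(-1.4) + (2.6)·(2.6) + (-1.4)·(-1.4)) / 4 = 15.2/4 = 3.8
  S[B,C] = ((1.6)·(-1.2) + (-1.4)·(2.8) + (-1.4)·(-1.2) + (2.6)·(-1.2) + (-1.4)·(0.8)) / 4 = -8.4/4 = -2.1
  S[C,C] = ((-1.2)·(-1.2) + (2.8)·(2.8) + (-1.2)·(-1.2) + (-1.2)·(-1.2) + (0.8)·(0.8)) / 4 = 12.8/4 = 3.2

S is symmetric (S[j,i] = S[i,j]). Assembling:

S = [[2.3, 1.95, -1.4],
 [1.95, 3.8, -2.1],
 [-1.4, -2.1, 3.2]]


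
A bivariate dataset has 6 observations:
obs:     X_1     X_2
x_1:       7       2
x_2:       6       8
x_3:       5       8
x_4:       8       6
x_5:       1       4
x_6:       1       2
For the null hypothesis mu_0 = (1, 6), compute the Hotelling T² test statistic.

Step 1 — sample mean vector:
  mean(X_1) = (7 + 6 + 5 + 8 + 1 + 1) / 6 = 28/6 = 4.6667
  mean(X_2) = (2 + 8 + 8 + 6 + 4 + 2) / 6 = 30/6 = 5
  x̄ = (4.6667, 5),  deviation x̄ - mu_0 = (4.6667, 5) - (1, 6) = (3.6667, -1).

Step 2 — sample covariance matrix, S[i,j] = (1/(n-1)) · Σ_k (x_{k,i} - mean_i) · (x_{k,j} - mean_j), divisor n-1 = 5:
  S[X_1,X_1] = ((2.3333)·(2.3333) + (1.3333)·(1.3333) + (0.3333)·(0.3333) + (3.3333)·(3.3333) + (-3.6667)·(-3.6667) + (-3.6667)·(-3.6667)) / 5 = 45.3333/5 = 9.0667
  S[X_1,X_2] = ((2.3333)·(-3) + (1.3333)·(3) + (0.3333)·(3) + (3.3333)·(1) + (-3.6667)·(-1) + (-3.6667)·(-3)) / 5 = 16/5 = 3.2
  S[X_2,X_2] = ((-3)·(-3) + (3)·(3) + (3)·(3) + (1)·(1) + (-1)·(-1) + (-3)·(-3)) / 5 = 38/5 = 7.6
  S = [[9.0667, 3.2],
 [3.2, 7.6]].

Step 3 — invert S. det(S) = 9.0667·7.6 - (3.2)² = 58.6667.
  S^{-1} = (1/det) · [[d, -b], [-b, a]] = [[0.1295, -0.0545],
 [-0.0545, 0.1545]].

Step 4 — quadratic form (x̄ - mu_0)^T · S^{-1} · (x̄ - mu_0):
  S^{-1} · (x̄ - mu_0) = (0.5295, -0.3545),
  (x̄ - mu_0)^T · [...] = (3.6667)·(0.5295) + (-1)·(-0.3545) = 2.2962.

Step 5 — scale by n: T² = 6 · 2.2962 = 13.7773.

T² ≈ 13.7773


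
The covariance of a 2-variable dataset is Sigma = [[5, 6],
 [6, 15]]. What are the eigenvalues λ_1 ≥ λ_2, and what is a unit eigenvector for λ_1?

Step 1 — characteristic polynomial of 2×2 Sigma:
  det(Sigma - λI) = λ² - trace · λ + det = 0.
  trace = 5 + 15 = 20, det = 5·15 - (6)² = 39.
Step 2 — discriminant:
  Δ = trace² - 4·det = 400 - 156 = 244.
Step 3 — eigenvalues:
  λ = (trace ± √Δ)/2 = (20 ± 15.6205)/2,
  λ_1 = 17.8102,  λ_2 = 2.1898.

Step 4 — unit eigenvector for λ_1: solve (Sigma - λ_1 I)v = 0. First row:
  (5 - 17.8102)·v_x + (6)·v_y = 0, i.e. (-12.8102)·v_x + (6)·v_y = 0,
  so v ∝ (b, λ_1 - a) = (6, 12.8102) = u.
  ||u|| = √((6)² + (12.8102)²) = √(200.1025) ≈ 14.1458,
  v_1 = u/||u|| ≈ (0.4242, 0.9056) (||v_1|| = 1).

λ_1 = 17.8102,  λ_2 = 2.1898;  v_1 ≈ (0.4242, 0.9056)


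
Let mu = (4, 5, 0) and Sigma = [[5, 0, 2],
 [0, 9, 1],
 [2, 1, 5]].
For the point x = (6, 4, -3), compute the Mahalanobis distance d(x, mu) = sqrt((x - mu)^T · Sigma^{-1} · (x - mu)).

Step 1 — centre the observation: (x - mu) = (2, -1, -3).

Step 2 — invert Sigma (cofactor / det for 3×3, or solve directly):
  Sigma^{-1} = [[0.2391, 0.0109, -0.0978],
 [0.0109, 0.1141, -0.0272],
 [-0.0978, -0.0272, 0.2446]].

Step 3 — form the quadratic (x - mu)^T · Sigma^{-1} · (x - mu):
  Sigma^{-1} · (x - mu) = (0.7609, -0.0109, -0.9022).
  (x - mu)^T · [Sigma^{-1} · (x - mu)] = (2)·(0.7609) + (-1)·(-0.0109) + (-3)·(-0.9022) = 4.2391.

Step 4 — take square root: d = √(4.2391) ≈ 2.0589.

d(x, mu) = √(4.2391) ≈ 2.0589


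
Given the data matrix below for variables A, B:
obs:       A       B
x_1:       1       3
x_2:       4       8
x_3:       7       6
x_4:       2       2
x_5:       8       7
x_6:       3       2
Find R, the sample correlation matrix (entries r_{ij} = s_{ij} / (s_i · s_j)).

Step 1 — column means:
  mean(A) = (1 + 4 + 7 + 2 + 8 + 3) / 6 = 25/6 = 4.1667
  mean(B) = (3 + 8 + 6 + 2 + 7 + 2) / 6 = 28/6 = 4.6667

Step 2 — sample variances and covariances s[i,j] = (1/(n-1)) · Σ_k (x_{k,i} - mean_i) · (x_{k,j} - mean_j), with n-1 = 5:
  s[A,A] = ((-3.1667)·(-3.1667) + (-0.1667)·(-0.1667) + (2.8333)·(2.8333) + (-2.1667)·(-2.1667) + (3.8333)·(3.8333) + (-1.1667)·(-1.1667)) / 5 = 38.8333/5 = 7.7667
  s[A,B] = ((-3.1667)·(-1.6667) + (-0.1667)·(3.3333) + (2.8333)·(1.3333) + (-2.1667)·(-2.6667) + (3.8333)·(2.3333) + (-1.1667)·(-2.6667)) / 5 = 26.3333/5 = 5.2667
  s[B,B] = ((-1.6667)·(-1.6667) + (3.3333)·(3.3333) + (1.3333)·(1.3333) + (-2.6667)·(-2.6667) + (2.3333)·(2.3333) + (-2.6667)·(-2.6667)) / 5 = 35.3333/5 = 7.0667
  Sample standard deviations s_i = √(s[i,i]):
  s(A) = √(7.7667) = 2.7869
  s(B) = √(7.0667) = 2.6583

Step 3 — r_{ij} = s_{ij} / (s_i · s_j):
  r[A,A] = 1 (diagonal).
  r[A,B] = 5.2667 / (2.7869 · 2.6583) = 5.2667 / 7.4084 = 0.7109
  r[B,B] = 1 (diagonal).

R is symmetric with unit diagonal. Assembling:

R = [[1, 0.7109],
 [0.7109, 1]]


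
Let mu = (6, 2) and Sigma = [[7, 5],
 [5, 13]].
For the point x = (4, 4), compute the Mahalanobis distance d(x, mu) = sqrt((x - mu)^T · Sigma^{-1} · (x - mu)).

Step 1 — centre the observation: (x - mu) = (-2, 2).

Step 2 — invert Sigma. det(Sigma) = 7·13 - (5)² = 66.
  Sigma^{-1} = (1/det) · [[d, -b], [-b, a]] = [[0.197, -0.0758],
 [-0.0758, 0.1061]].

Step 3 — form the quadratic (x - mu)^T · Sigma^{-1} · (x - mu):
  Sigma^{-1} · (x - mu) = (-0.5455, 0.3636).
  (x - mu)^T · [Sigma^{-1} · (x - mu)] = (-2)·(-0.5455) + (2)·(0.3636) = 1.8182.

Step 4 — take square root: d = √(1.8182) ≈ 1.3484.

d(x, mu) = √(1.8182) ≈ 1.3484


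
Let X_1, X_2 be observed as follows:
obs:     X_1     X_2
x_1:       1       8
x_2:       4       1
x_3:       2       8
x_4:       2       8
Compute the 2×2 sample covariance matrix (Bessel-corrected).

Step 1 — column means:
  mean(X_1) = (1 + 4 + 2 + 2) / 4 = 9/4 = 2.25
  mean(X_2) = (8 + 1 + 8 + 8) / 4 = 25/4 = 6.25

Step 2 — sample covariance S[i,j] = (1/(n-1)) · Σ_k (x_{k,i} - mean_i) · (x_{k,j} - mean_j), with n-1 = 3.
  S[X_1,X_1] = ((-1.25)·(-1.25) + (1.75)·(1.75) + (-0.25)·(-0.25) + (-0.25)·(-0.25)) / 3 = 4.75/3 = 1.5833
  S[X_1,X_2] = ((-1.25)·(1.75) + (1.75)·(-5.25) + (-0.25)·(1.75) + (-0.25)·(1.75)) / 3 = -12.25/3 = -4.0833
  S[X_2,X_2] = ((1.75)·(1.75) + (-5.25)·(-5.25) + (1.75)·(1.75) + (1.75)·(1.75)) / 3 = 36.75/3 = 12.25

S is symmetric (S[j,i] = S[i,j]). Assembling:

S = [[1.5833, -4.0833],
 [-4.0833, 12.25]]


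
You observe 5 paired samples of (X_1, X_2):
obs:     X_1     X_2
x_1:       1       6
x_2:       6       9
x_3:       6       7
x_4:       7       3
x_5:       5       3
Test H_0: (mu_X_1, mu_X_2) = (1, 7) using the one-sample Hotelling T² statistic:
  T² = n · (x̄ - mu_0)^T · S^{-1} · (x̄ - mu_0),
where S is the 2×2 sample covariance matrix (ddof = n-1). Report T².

Step 1 — sample mean vector:
  mean(X_1) = (1 + 6 + 6 + 7 + 5) / 5 = 25/5 = 5
  mean(X_2) = (6 + 9 + 7 + 3 + 3) / 5 = 28/5 = 5.6
  x̄ = (5, 5.6),  deviation x̄ - mu_0 = (5, 5.6) - (1, 7) = (4, -1.4).

Step 2 — sample covariance matrix, S[i,j] = (1/(n-1)) · Σ_k (x_{k,i} - mean_i) · (x_{k,j} - mean_j), divisor n-1 = 4:
  S[X_1,X_1] = ((-4)·(-4) + (1)·(1) + (1)·(1) + (2)·(2) + (0)·(0)) / 4 = 22/4 = 5.5
  S[X_1,X_2] = ((-4)·(0.4) + (1)·(3.4) + (1)·(1.4) + (2)·(-2.6) + (0)·(-2.6)) / 4 = -2/4 = -0.5
  S[X_2,X_2] = ((0.4)·(0.4) + (3.4)·(3.4) + (1.4)·(1.4) + (-2.6)·(-2.6) + (-2.6)·(-2.6)) / 4 = 27.2/4 = 6.8
  S = [[5.5, -0.5],
 [-0.5, 6.8]].

Step 3 — invert S. det(S) = 5.5·6.8 - (-0.5)² = 37.15.
  S^{-1} = (1/det) · [[d, -b], [-b, a]] = [[0.183, 0.0135],
 [0.0135, 0.148]].

Step 4 — quadratic form (x̄ - mu_0)^T · S^{-1} · (x̄ - mu_0):
  S^{-1} · (x̄ - mu_0) = (0.7133, -0.1534),
  (x̄ - mu_0)^T · [...] = (4)·(0.7133) + (-1.4)·(-0.1534) = 3.0681.

Step 5 — scale by n: T² = 5 · 3.0681 = 15.3405.

T² ≈ 15.3405


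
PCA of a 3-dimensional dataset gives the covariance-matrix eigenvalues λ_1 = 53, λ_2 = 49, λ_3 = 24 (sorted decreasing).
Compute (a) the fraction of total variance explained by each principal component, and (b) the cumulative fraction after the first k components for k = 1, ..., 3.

Step 1 — total variance = trace(Sigma) = Σ λ_i = 53 + 49 + 24 = 126.

Step 2 — fraction explained by component i = λ_i / Σ λ:
  PC1: 53/126 = 0.4206
  PC2: 49/126 = 0.3889
  PC3: 24/126 = 0.1905

Step 3 — cumulative fraction after k components = (λ_1 + ... + λ_k) / Σ λ:
  k = 1: 53/126 = 0.4206
  k = 2: (53 + 49)/126 = 102/126 = 0.8095
  k = 3: (53 + 49 + 24)/126 = 126/126 = 1

Summary (fraction, with percent):

explained: PC1 0.4206 (42.06%), PC2 0.3889 (38.89%), PC3 0.1905 (19.05%);  cumulative: 0.4206, 0.8095, 1


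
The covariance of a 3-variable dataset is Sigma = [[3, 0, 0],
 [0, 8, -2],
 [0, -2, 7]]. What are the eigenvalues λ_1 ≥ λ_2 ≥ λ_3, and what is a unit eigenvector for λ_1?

Step 1 — characteristic polynomial p(λ) = det(λI - Sigma) = λ³ - tr·λ² + c_1·λ - det, where tr = trace, c_1 = sum of the principal 2×2 minors, det = det(Sigma):
  tr = 3 + 8 + 7 = 18,
  c_1 = (3·8 - (0)²) + (3·7 - (0)²) + (8·7 - (-2)²) = 24 + 21 + 52 = 97,
  det = 3·(8·7 - (-2)²) - (0)·((0)·7 - (-2)·(0)) + (0)·((0)·(-2) - 8·(0)) = 3·(52) - (0)·(0) + (0)·(0) = 156.
  So p(λ) = λ³ - 18λ² + 97λ - 156.
Step 2 — look for an integer root (rational root theorem: any rational root is an integer divisor of 156). Testing λ = 3:
  p(3) = 27 - 162 + 291 - 156 = 0  ✓
  Dividing out (λ - 3): p(λ) = (λ - 3)(λ² - 15λ + 52).
Step 3 — remaining eigenvalues from the quadratic λ² - 15λ + 52 = 0:
  Δ = 15² - 4·52 = 225 - 208 = 17,  λ = (15 ± √17)/2 = (15 ± 4.1231)/2 ≈ 9.5616 or 5.4384.
  Sorted: λ_1 = 9.5616,  λ_2 = 5.4384,  λ_3 = 3  (check: sum = 18 = tr ✓).

Step 4 — unit eigenvector for λ_1 ≈ 9.5616: v spans the null space of (Sigma - λ_1 I), whose rows are
  r_1 = (-6.5616, 0, 0),  r_2 = (0, -1.5616, -2),  r_3 = (0, -2, -2.5616).
  v is orthogonal to every row, so take v ∝ r_1 × r_2 = ((0)·(-2) - (0)·(-1.5616), (0)·(0) - (-6.5616)·(-2), (-6.5616)·(-1.5616) - (0)·(0)) ≈ (0, -13.1231, 10.2462).
  Rescale (multiply by -1 so the first nonzero entry is positive): u = (0, 13.1231, -10.2462).
  ||u|| = √((0)² + (13.1231)² + (-10.2462)²) = √(277.2007) ≈ 16.6493,  v_1 = u/||u|| ≈ (0, 0.7882, -0.6154) (||v_1|| = 1).

λ_1 = 9.5616,  λ_2 = 5.4384,  λ_3 = 3;  v_1 ≈ (0, 0.7882, -0.6154)


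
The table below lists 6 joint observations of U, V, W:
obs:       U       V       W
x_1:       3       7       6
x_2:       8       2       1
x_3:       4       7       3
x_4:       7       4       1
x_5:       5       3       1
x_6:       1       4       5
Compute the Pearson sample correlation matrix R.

Step 1 — column means:
  mean(U) = (3 + 8 + 4 + 7 + 5 + 1) / 6 = 28/6 = 4.6667
  mean(V) = (7 + 2 + 7 + 4 + 3 + 4) / 6 = 27/6 = 4.5
  mean(W) = (6 + 1 + 3 + 1 + 1 + 5) / 6 = 17/6 = 2.8333

Step 2 — sample variances and covariances s[i,j] = (1/(n-1)) · Σ_k (x_{k,i} - mean_i) · (x_{k,j} - mean_j), with n-1 = 5:
  s[U,U] = ((-1.6667)·(-1.6667) + (3.3333)·(3.3333) + (-0.6667)·(-0.6667) + (2.3333)·(2.3333) + (0.3333)·(0.3333) + (-3.6667)·(-3.6667)) / 5 = 33.3333/5 = 6.6667
  s[U,V] = ((-1.6667)·(2.5) + (3.3333)·(-2.5) + (-0.6667)·(2.5) + (2.3333)·(-0.5) + (0.3333)·(-1.5) + (-3.6667)·(-0.5)) / 5 = -14/5 = -2.8
  s[U,W] = ((-1.6667)·(3.1667) + (3.3333)·(-1.8333) + (-0.6667)·(0.1667) + (2.3333)·(-1.8333) + (0.3333)·(-1.8333) + (-3.6667)·(2.1667)) / 5 = -24.3333/5 = -4.8667
  s[V,V] = ((2.5)·(2.5) + (-2.5)·(-2.5) + (2.5)·(2.5) + (-0.5)·(-0.5) + (-1.5)·(-1.5) + (-0.5)·(-0.5)) / 5 = 21.5/5 = 4.3
  s[V,W] = ((2.5)·(3.1667) + (-2.5)·(-1.8333) + (2.5)·(0.1667) + (-0.5)·(-1.8333) + (-1.5)·(-1.8333) + (-0.5)·(2.1667)) / 5 = 15.5/5 = 3.1
  s[W,W] = ((3.1667)·(3.1667) + (-1.8333)·(-1.8333) + (0.1667)·(0.1667) + (-1.8333)·(-1.8333) + (-1.8333)·(-1.8333) + (2.1667)·(2.1667)) / 5 = 24.8333/5 = 4.9667
  Sample standard deviations s_i = √(s[i,i]):
  s(U) = √(6.6667) = 2.582
  s(V) = √(4.3) = 2.0736
  s(W) = √(4.9667) = 2.2286

Step 3 — r_{ij} = s_{ij} / (s_i · s_j):
  r[U,U] = 1 (diagonal).
  r[U,V] = -2.8 / (2.582 · 2.0736) = -2.8 / 5.3541 = -0.523
  r[U,W] = -4.8667 / (2.582 · 2.2286) = -4.8667 / 5.7542 = -0.8458
  r[V,V] = 1 (diagonal).
  r[V,W] = 3.1 / (2.0736 · 2.2286) = 3.1 / 4.6213 = 0.6708
  r[W,W] = 1 (diagonal).

R is symmetric with unit diagonal. Assembling:

R = [[1, -0.523, -0.8458],
 [-0.523, 1, 0.6708],
 [-0.8458, 0.6708, 1]]


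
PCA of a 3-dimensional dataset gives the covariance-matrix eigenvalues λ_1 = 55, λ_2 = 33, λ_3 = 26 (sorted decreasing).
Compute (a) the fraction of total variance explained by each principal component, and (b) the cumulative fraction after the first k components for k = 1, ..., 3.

Step 1 — total variance = trace(Sigma) = Σ λ_i = 55 + 33 + 26 = 114.

Step 2 — fraction explained by component i = λ_i / Σ λ:
  PC1: 55/114 = 0.4825
  PC2: 33/114 = 0.2895
  PC3: 26/114 = 0.2281

Step 3 — cumulative fraction after k components = (λ_1 + ... + λ_k) / Σ λ:
  k = 1: 55/114 = 0.4825
  k = 2: (55 + 33)/114 = 88/114 = 0.7719
  k = 3: (55 + 33 + 26)/114 = 114/114 = 1

Summary (fraction, with percent):

explained: PC1 0.4825 (48.25%), PC2 0.2895 (28.95%), PC3 0.2281 (22.81%);  cumulative: 0.4825, 0.7719, 1


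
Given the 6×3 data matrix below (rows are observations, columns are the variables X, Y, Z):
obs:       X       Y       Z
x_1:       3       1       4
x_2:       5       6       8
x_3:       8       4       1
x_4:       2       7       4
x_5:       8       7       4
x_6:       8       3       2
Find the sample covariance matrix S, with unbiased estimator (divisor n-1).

Step 1 — column means:
  mean(X) = (3 + 5 + 8 + 2 + 8 + 8) / 6 = 34/6 = 5.6667
  mean(Y) = (1 + 6 + 4 + 7 + 7 + 3) / 6 = 28/6 = 4.6667
  mean(Z) = (4 + 8 + 1 + 4 + 4 + 2) / 6 = 23/6 = 3.8333

Step 2 — sample covariance S[i,j] = (1/(n-1)) · Σ_k (x_{k,i} - mean_i) · (x_{k,j} - mean_j), with n-1 = 5.
  S[X,X] = ((-2.6667)·(-2.6667) + (-0.6667)·(-0.6667) + (2.3333)·(2.3333) + (-3.6667)·(-3.6667) + (2.3333)·(2.3333) + (2.3333)·(2.3333)) / 5 = 37.3333/5 = 7.4667
  S[X,Y] = ((-2.6667)·(-3.6667) + (-0.6667)·(1.3333) + (2.3333)·(-0.6667) + (-3.6667)·(2.3333) + (2.3333)·(2.3333) + (2.3333)·(-1.6667)) / 5 = 0.3333/5 = 0.0667
  S[X,Z] = ((-2.6667)·(0.1667) + (-0.6667)·(4.1667) + (2.3333)·(-2.8333) + (-3.6667)·(0.1667) + (2.3333)·(0.1667) + (2.3333)·(-1.8333)) / 5 = -14.3333/5 = -2.8667
  S[Y,Y] = ((-3.6667)·(-3.6667) + (1.3333)·(1.3333) + (-0.6667)·(-0.6667) + (2.3333)·(2.3333) + (2.3333)·(2.3333) + (-1.6667)·(-1.6667)) / 5 = 29.3333/5 = 5.8667
  S[Y,Z] = ((-3.6667)·(0.1667) + (1.3333)·(4.1667) + (-0.6667)·(-2.8333) + (2.3333)·(0.1667) + (2.3333)·(0.1667) + (-1.6667)·(-1.8333)) / 5 = 10.6667/5 = 2.1333
  S[Z,Z] = ((0.1667)·(0.1667) + (4.1667)·(4.1667) + (-2.8333)·(-2.8333) + (0.1667)·(0.1667) + (0.1667)·(0.1667) + (-1.8333)·(-1.8333)) / 5 = 28.8333/5 = 5.7667

S is symmetric (S[j,i] = S[i,j]). Assembling:

S = [[7.4667, 0.0667, -2.8667],
 [0.0667, 5.8667, 2.1333],
 [-2.8667, 2.1333, 5.7667]]
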